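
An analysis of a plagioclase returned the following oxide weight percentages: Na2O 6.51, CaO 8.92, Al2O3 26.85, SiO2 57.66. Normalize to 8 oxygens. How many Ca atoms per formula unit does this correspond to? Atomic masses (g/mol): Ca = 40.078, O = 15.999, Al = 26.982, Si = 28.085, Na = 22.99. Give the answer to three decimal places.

0.428 Ca apfu

Na2O: 6.51/61.979 = 0.10504 mol → 0.21008 mol Na, 0.10504 mol O.
CaO: 8.92/56.077 = 0.15907 mol → 0.15907 mol Ca, 0.15907 mol O.
Al2O3: 26.85/101.961 = 0.26334 mol → 0.52668 mol Al, 0.79002 mol O.
SiO2: 57.66/60.083 = 0.95967 mol → 0.95967 mol Si, 1.91934 mol O.
Total oxygen = 2.97347 mol. Normalization factor = 8/2.97347 = 2.69046.
Ca per 8 O = 0.15907 × 2.69046 = 0.428.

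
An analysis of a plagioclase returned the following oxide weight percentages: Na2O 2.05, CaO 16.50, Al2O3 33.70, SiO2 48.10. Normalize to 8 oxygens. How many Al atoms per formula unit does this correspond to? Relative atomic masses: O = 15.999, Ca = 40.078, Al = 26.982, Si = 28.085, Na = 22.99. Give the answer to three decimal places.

1.811 Al apfu

Na2O: 2.05/61.979 = 0.03308 mol → 0.06616 mol Na, 0.03308 mol O.
CaO: 16.50/56.077 = 0.29424 mol → 0.29424 mol Ca, 0.29424 mol O.
Al2O3: 33.70/101.961 = 0.33052 mol → 0.66104 mol Al, 0.99156 mol O.
SiO2: 48.10/60.083 = 0.80056 mol → 0.80056 mol Si, 1.60112 mol O.
Total oxygen = 2.92000 mol. Normalization factor = 8/2.92000 = 2.73973.
Al per 8 O = 0.66104 × 2.73973 = 1.811.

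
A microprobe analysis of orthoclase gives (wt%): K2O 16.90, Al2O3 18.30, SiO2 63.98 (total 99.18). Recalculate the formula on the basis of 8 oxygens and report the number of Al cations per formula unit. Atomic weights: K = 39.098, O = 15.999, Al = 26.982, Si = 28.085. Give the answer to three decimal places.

K2O: 16.90/94.195 = 0.17942 mol → 0.35884 mol K, 0.17942 mol O.
Al2O3: 18.30/101.961 = 0.17948 mol → 0.35896 mol Al, 0.53844 mol O.
SiO2: 63.98/60.083 = 1.06486 mol → 1.06486 mol Si, 2.12972 mol O.
Total oxygen = 2.84758 mol. Normalization factor = 8/2.84758 = 2.80940.
Al per 8 O = 0.35896 × 2.80940 = 1.008.

1.008 Al apfu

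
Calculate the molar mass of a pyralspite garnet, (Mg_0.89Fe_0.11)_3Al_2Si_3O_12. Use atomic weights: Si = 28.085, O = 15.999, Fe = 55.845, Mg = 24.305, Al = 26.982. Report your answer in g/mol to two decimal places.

413.53 g/mol

M = 2.67×24.305 + 0.33×55.845 + 2×26.982 + 3×28.085 + 12×15.999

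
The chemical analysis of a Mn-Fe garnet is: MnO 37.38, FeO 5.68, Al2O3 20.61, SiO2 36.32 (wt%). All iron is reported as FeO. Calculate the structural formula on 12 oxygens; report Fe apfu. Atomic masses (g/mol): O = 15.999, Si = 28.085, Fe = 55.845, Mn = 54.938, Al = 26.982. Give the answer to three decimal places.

0.392 Fe apfu

MnO: 37.38/70.937 = 0.52695 mol → 0.52695 mol Mn, 0.52695 mol O.
FeO: 5.68/71.844 = 0.07906 mol → 0.07906 mol Fe, 0.07906 mol O.
Al2O3: 20.61/101.961 = 0.20214 mol → 0.40428 mol Al, 0.60642 mol O.
SiO2: 36.32/60.083 = 0.60450 mol → 0.60450 mol Si, 1.20900 mol O.
Total oxygen = 2.42143 mol. Normalization factor = 12/2.42143 = 4.95575.
Fe per 12 O = 0.07906 × 4.95575 = 0.392.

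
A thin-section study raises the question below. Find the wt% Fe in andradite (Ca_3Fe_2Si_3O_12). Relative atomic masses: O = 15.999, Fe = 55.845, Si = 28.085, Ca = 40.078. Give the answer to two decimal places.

Formula mass = 3·40.078 + 2·55.845 + 3·28.085 + 12·15.999 = 508.167 g/mol, of which 111.690 g is Fe.
So Fe makes up 111.690/508.167 = 0.2198 of the mass, i.e. 21.98%.

21.98 weight percent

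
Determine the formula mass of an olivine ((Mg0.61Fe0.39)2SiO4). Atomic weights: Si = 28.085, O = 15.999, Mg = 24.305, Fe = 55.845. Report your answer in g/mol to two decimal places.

Mg: 1.22 × 24.305 = 29.6521
Fe: 0.78 × 55.845 = 43.5591
Si: 1 × 28.085 = 28.0850
O: 4 × 15.999 = 63.9960
Summing the contributions gives the formula mass.

165.29 g/mol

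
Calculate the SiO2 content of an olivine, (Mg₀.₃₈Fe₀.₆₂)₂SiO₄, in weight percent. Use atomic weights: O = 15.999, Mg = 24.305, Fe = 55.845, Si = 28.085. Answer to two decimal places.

M((Mg₀.₃₈Fe₀.₆₂)₂SiO₄) = 179.801 g/mol; M(SiO2) = 60.083 g/mol.
Moles SiO2 per formula unit = 1 Si ÷ 1 = 1.0000.
SiO2 fraction = (1.0000 × 60.083) / 179.801 = 60.083/179.801 = 0.3342.

33.42 wt%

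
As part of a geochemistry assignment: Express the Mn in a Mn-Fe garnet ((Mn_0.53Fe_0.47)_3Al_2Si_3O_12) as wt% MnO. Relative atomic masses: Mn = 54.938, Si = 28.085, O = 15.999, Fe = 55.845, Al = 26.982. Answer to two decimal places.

M((Mn_0.53Fe_0.47)_3Al_2Si_3O_12) = 496.300 g/mol; M(MnO) = 70.937 g/mol.
Moles MnO per formula unit = 1.59 Mn ÷ 1 = 1.5900.
MnO fraction = (1.5900 × 70.937) / 496.300 = 112.790/496.300 = 0.2273.

22.73 wt%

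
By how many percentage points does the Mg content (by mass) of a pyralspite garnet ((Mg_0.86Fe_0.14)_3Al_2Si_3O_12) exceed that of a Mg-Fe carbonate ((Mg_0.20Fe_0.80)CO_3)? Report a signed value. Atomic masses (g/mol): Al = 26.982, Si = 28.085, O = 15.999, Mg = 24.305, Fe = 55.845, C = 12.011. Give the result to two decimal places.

10.62 percentage points

Mg in (Mg_0.86Fe_0.14)_3Al_2Si_3O_12: molar mass 416.369 g/mol; 2.58×24.305 = 62.707 g → 15.06 wt%.
Mg in (Mg_0.20Fe_0.80)CO_3: molar mass 109.545 g/mol; 0.20×24.305 = 4.861 g → 4.44 wt%.
Difference = 15.06 − 4.44 = 10.62 percentage points.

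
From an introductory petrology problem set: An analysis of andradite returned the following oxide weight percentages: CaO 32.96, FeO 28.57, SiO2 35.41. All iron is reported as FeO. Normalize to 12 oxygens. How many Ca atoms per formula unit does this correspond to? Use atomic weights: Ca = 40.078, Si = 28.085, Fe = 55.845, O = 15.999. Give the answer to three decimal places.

CaO: 32.96/56.077 = 0.58776 mol → 0.58776 mol Ca, 0.58776 mol O.
FeO: 28.57/71.844 = 0.39767 mol → 0.39767 mol Fe, 0.39767 mol O.
SiO2: 35.41/60.083 = 0.58935 mol → 0.58935 mol Si, 1.17870 mol O.
Total oxygen = 2.16413 mol. Normalization factor = 12/2.16413 = 5.54495.
Ca per 12 O = 0.58776 × 5.54495 = 3.259.

3.259 Ca apfu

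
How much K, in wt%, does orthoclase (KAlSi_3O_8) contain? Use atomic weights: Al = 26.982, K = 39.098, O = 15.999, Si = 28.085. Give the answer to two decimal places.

14.05 wt%

Molar mass of KAlSi_3O_8: 1×39.098 + 1×26.982 + 3×28.085 + 8×15.999 = 278.327 g/mol.
Mass of K per formula unit: 1 × 39.098 = 39.098 g.
Weight fraction K = 39.098 / 278.327 = 0.1405.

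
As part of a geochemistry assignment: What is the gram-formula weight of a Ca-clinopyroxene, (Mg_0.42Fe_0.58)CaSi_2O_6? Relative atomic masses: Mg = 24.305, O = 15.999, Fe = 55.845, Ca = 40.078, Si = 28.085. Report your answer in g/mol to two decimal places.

M = 0.42*24.305 + 0.58*55.845 + 1*40.078 + 2*28.085 + 6*15.999

234.84 g/mol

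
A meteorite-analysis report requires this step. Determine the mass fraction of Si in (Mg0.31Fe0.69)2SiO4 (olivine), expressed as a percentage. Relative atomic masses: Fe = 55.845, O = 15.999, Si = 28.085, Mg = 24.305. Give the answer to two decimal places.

M((Mg0.31Fe0.69)2SiO4) = 184.216 g/mol.
Si contributes 1 × 28.085 = 28.085 g per mole.
28.085/184.216 = 0.1525 → 15.25%.

15.25 wt%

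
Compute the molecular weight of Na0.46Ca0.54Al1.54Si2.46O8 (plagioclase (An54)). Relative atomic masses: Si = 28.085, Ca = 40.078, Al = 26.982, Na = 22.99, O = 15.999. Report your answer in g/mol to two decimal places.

M = 0.46*22.99 + 0.54*40.078 + 1.54*26.982 + 2.46*28.085 + 8*15.999

270.85 g/mol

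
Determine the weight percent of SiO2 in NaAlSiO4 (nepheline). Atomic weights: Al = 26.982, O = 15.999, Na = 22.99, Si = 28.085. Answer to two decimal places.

42.30 wt%

Molar mass of NaAlSiO4 = 1*22.99 + 1*26.982 + 1*28.085 + 4*15.999 = 142.053 g/mol.
Each formula unit contains 1 Si, equivalent to 1/1 = 1.0000 mol SiO2.
M(SiO2) = 1×28.085 + 2×15.999 = 60.083 g/mol.
Mass of SiO2 per formula unit = 1.0000 × 60.083 = 60.083 g.
SiO2 wt% = 60.083 / 142.053 × 100 = 42.30%.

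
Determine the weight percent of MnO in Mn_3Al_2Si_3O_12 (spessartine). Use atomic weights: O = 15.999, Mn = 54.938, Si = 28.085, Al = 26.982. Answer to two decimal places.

42.99 wt%

Molar mass of Mn_3Al_2Si_3O_12 = 3*54.938 + 2*26.982 + 3*28.085 + 12*15.999 = 495.021 g/mol.
Each formula unit contains 3 Mn, equivalent to 3/1 = 3.0000 mol MnO.
M(MnO) = 1×54.938 + 1×15.999 = 70.937 g/mol.
Mass of MnO per formula unit = 3.0000 × 70.937 = 212.811 g.
MnO wt% = 212.811 / 495.021 × 100 = 42.99%.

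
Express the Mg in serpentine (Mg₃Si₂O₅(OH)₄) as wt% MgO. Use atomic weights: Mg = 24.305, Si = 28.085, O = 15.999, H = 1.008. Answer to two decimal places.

Molar mass of Mg₃Si₂O₅(OH)₄ = 3×24.305 + 2×28.085 + 9×15.999 + 4×1.008 = 277.108 g/mol.
Each formula unit contains 3 Mg, equivalent to 3/1 = 3.0000 mol MgO.
M(MgO) = 1×24.305 + 1×15.999 = 40.304 g/mol.
Mass of MgO per formula unit = 3.0000 × 40.304 = 120.912 g.
MgO wt% = 120.912 / 277.108 × 100 = 43.63%.

43.63 wt%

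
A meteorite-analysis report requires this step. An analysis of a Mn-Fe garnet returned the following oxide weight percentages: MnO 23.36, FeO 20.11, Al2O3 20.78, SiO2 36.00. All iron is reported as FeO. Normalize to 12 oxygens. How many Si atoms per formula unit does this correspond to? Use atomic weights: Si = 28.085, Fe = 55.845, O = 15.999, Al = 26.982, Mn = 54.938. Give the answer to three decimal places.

MnO (M=70.937): mol = 0.32931; Mn = 0.32931, O = 0.32931.
FeO (M=71.844): mol = 0.27991; Fe = 0.27991, O = 0.27991.
Al2O3 (M=101.961): mol = 0.20380; Al = 0.40760, O = 0.61140.
SiO2 (M=60.083): mol = 0.59917; Si = 0.59917, O = 1.19834.
ΣO = 2.41896; factor = 12/ΣO = 4.96081.
Si apfu = 0.59917 × 4.96081 = 2.972.

2.972 Si apfu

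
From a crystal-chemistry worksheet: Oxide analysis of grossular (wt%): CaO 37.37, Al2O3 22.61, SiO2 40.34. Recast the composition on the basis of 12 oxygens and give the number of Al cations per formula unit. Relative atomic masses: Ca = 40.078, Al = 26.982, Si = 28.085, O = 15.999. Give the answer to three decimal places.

CaO: 37.37/56.077 = 0.66641 mol → 0.66641 mol Ca, 0.66641 mol O.
Al2O3: 22.61/101.961 = 0.22175 mol → 0.44350 mol Al, 0.66525 mol O.
SiO2: 40.34/60.083 = 0.67140 mol → 0.67140 mol Si, 1.34280 mol O.
Total oxygen = 2.67446 mol. Normalization factor = 12/2.67446 = 4.48689.
Al per 12 O = 0.44350 × 4.48689 = 1.990.

1.990 Al apfu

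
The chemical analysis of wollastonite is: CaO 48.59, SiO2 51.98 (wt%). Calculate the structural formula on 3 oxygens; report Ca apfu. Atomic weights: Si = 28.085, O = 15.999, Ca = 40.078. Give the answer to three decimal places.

CaO: 48.59/56.077 = 0.86649 mol → 0.86649 mol Ca, 0.86649 mol O.
SiO2: 51.98/60.083 = 0.86514 mol → 0.86514 mol Si, 1.73028 mol O.
Total oxygen = 2.59677 mol. Normalization factor = 3/2.59677 = 1.15528.
Ca per 3 O = 0.86649 × 1.15528 = 1.001.

1.001 Ca apfu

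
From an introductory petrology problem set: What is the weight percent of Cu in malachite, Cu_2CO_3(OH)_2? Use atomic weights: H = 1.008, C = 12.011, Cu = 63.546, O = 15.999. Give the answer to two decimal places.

M(Cu_2CO_3(OH)_2) = 221.114 g/mol.
Cu contributes 2 × 63.546 = 127.092 g per mole.
127.092/221.114 = 0.5748 → 57.48%.

57.48 mass %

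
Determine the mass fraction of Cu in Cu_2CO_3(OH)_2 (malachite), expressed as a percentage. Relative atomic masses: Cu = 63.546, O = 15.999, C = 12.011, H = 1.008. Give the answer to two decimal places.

57.48 weight percent

Formula mass = 2×63.546 + 1×12.011 + 5×15.999 + 2×1.008 = 221.114 g/mol, of which 127.092 g is Cu.
So Cu makes up 127.092/221.114 = 0.5748 of the mass, i.e. 57.48%.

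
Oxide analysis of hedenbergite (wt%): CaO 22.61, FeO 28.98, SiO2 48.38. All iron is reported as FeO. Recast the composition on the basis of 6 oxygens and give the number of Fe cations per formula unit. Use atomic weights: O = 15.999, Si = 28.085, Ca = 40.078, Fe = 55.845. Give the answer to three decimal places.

1.001 Fe apfu

22.61 wt% CaO ÷ 56.077 g/mol = 0.40320 mol, giving 0.40320 Ca and 0.40320 O.
28.98 wt% FeO ÷ 71.844 g/mol = 0.40337 mol, giving 0.40337 Fe and 0.40337 O.
48.38 wt% SiO2 ÷ 60.083 g/mol = 0.80522 mol, giving 0.80522 Si and 1.61044 O.
Oxygen sums to 2.41701; scaling by 6/2.41701 = 2.48241 puts the formula on 6 O.
Fe: 0.40337 × 2.48241 = 1.001 atoms per formula unit.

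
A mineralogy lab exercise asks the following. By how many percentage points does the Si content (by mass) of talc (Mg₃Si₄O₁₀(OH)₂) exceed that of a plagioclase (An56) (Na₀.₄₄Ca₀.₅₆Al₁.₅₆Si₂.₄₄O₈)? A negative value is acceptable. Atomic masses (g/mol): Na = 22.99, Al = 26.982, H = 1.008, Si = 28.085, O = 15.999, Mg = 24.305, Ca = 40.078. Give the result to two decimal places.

4.35 percentage points

Si in Mg₃Si₄O₁₀(OH)₂: molar mass 379.259 g/mol; 4×28.085 = 112.340 g → 29.62 wt%.
Si in Na₀.₄₄Ca₀.₅₆Al₁.₅₆Si₂.₄₄O₈: molar mass 271.171 g/mol; 2.44×28.085 = 68.527 g → 25.27 wt%.
Difference = 29.62 − 25.27 = 4.35 percentage points.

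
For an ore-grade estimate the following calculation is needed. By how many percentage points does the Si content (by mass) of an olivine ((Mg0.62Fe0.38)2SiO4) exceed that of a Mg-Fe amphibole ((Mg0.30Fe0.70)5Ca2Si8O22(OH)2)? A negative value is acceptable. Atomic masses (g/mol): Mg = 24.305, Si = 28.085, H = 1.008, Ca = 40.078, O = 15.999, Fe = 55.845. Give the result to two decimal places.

Si in (Mg0.62Fe0.38)2SiO4: molar mass 164.661 g/mol; 1×28.085 = 28.085 g → 17.06 wt%.
Si in (Mg0.30Fe0.70)5Ca2Si8O22(OH)2: molar mass 922.743 g/mol; 8×28.085 = 224.680 g → 24.35 wt%.
Difference = 17.06 − 24.35 = -7.29 percentage points.

-7.29 percentage points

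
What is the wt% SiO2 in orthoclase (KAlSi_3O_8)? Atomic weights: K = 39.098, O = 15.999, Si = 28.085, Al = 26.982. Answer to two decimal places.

Formula mass = 278.327 g/mol.
3 Si → 3.0000 mol SiO2 per formula unit; M(SiO2) = 60.083, so SiO2 mass = 180.249 g.
180.249/278.327 × 100 = 64.76 wt%.

64.76 wt%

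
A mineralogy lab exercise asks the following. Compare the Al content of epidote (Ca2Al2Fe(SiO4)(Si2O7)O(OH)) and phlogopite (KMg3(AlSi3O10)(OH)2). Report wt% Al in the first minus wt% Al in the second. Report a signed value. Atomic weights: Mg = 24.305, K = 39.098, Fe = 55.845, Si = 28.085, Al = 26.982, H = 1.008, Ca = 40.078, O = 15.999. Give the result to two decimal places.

M(Ca2Al2Fe(SiO4)(Si2O7)O(OH)) = 483.215 g/mol, so wt% Al = 53.964/483.215 × 100 = 11.17%.
M(KMg3(AlSi3O10)(OH)2) = 417.254 g/mol, so wt% Al = 26.982/417.254 × 100 = 6.47%.
11.17 − 6.47 = 4.70 pp.

4.70 percentage points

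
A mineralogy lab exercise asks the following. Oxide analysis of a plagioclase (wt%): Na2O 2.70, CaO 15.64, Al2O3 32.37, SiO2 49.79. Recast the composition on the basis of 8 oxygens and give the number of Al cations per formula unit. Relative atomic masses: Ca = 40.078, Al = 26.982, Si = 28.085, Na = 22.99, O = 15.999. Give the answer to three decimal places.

Na2O (M=61.979): mol = 0.04356; Na = 0.08712, O = 0.04356.
CaO (M=56.077): mol = 0.27890; Ca = 0.27890, O = 0.27890.
Al2O3 (M=101.961): mol = 0.31747; Al = 0.63494, O = 0.95241.
SiO2 (M=60.083): mol = 0.82869; Si = 0.82869, O = 1.65738.
ΣO = 2.93225; factor = 8/ΣO = 2.72828.
Al apfu = 0.63494 × 2.72828 = 1.732.

1.732 Al apfu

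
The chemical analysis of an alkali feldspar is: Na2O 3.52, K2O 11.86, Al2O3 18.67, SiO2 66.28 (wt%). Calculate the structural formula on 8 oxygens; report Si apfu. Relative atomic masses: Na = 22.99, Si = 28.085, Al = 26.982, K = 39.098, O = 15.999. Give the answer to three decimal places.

Na2O (M=61.979): mol = 0.05679; Na = 0.11358, O = 0.05679.
K2O (M=94.195): mol = 0.12591; K = 0.25182, O = 0.12591.
Al2O3 (M=101.961): mol = 0.18311; Al = 0.36622, O = 0.54933.
SiO2 (M=60.083): mol = 1.10314; Si = 1.10314, O = 2.20628.
ΣO = 2.93831; factor = 8/ΣO = 2.72265.
Si apfu = 1.10314 × 2.72265 = 3.003.

3.003 Si apfu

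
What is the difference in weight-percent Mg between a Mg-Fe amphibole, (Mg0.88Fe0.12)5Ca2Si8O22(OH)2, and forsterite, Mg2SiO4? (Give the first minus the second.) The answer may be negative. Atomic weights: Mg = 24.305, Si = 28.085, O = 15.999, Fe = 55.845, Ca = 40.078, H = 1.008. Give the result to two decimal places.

-21.69 percentage points

First mineral: 106.942 g Mg in 831.277 g formula = 12.86 wt% Mg.
Second mineral: 48.610 g Mg in 140.691 g formula = 34.55 wt% Mg.
12.86% − 34.55% gives a difference of -21.69 percentage points.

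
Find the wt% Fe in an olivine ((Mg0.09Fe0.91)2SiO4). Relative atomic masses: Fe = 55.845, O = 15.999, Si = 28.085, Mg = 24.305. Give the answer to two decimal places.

51.31 weight percent

M((Mg0.09Fe0.91)2SiO4) = 198.094 g/mol.
Fe contributes 1.82 × 55.845 = 101.638 g per mole.
101.638/198.094 = 0.5131 → 51.31%.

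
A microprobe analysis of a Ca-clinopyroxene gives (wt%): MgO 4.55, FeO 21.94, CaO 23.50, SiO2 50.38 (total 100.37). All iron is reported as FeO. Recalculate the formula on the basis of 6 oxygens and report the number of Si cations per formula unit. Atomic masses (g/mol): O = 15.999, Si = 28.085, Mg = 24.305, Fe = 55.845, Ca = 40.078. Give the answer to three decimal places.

MgO: 4.55/40.304 = 0.11289 mol → 0.11289 mol Mg, 0.11289 mol O.
FeO: 21.94/71.844 = 0.30538 mol → 0.30538 mol Fe, 0.30538 mol O.
CaO: 23.50/56.077 = 0.41907 mol → 0.41907 mol Ca, 0.41907 mol O.
SiO2: 50.38/60.083 = 0.83851 mol → 0.83851 mol Si, 1.67702 mol O.
Total oxygen = 2.51436 mol. Normalization factor = 6/2.51436 = 2.38629.
Si per 6 O = 0.83851 × 2.38629 = 2.001.

2.001 Si apfu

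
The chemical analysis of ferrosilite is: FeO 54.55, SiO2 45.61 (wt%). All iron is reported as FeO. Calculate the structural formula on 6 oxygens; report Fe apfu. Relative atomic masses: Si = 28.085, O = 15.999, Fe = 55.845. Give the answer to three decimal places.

54.55 wt% FeO ÷ 71.844 g/mol = 0.75928 mol, giving 0.75928 Fe and 0.75928 O.
45.61 wt% SiO2 ÷ 60.083 g/mol = 0.75912 mol, giving 0.75912 Si and 1.51824 O.
Oxygen sums to 2.27752; scaling by 6/2.27752 = 2.63444 puts the formula on 6 O.
Fe: 0.75928 × 2.63444 = 2.000 atoms per formula unit.

2.000 Fe apfu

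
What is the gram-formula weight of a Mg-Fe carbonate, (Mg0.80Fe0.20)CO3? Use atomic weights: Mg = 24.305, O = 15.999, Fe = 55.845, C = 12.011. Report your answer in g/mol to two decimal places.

M = 0.80×24.305 + 0.20×55.845 + 1×12.011 + 3×15.999

90.62 g/mol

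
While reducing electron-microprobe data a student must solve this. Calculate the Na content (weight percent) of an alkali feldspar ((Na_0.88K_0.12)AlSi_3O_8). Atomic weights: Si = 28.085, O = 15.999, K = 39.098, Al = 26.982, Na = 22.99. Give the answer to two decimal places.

Molar mass of (Na_0.88K_0.12)AlSi_3O_8: 0.88×22.99 + 0.12×39.098 + 1×26.982 + 3×28.085 + 8×15.999 = 264.152 g/mol.
Mass of Na per formula unit: 0.88 × 22.99 = 20.231 g.
Weight fraction Na = 20.231 / 264.152 = 0.0766.

7.66 weight percent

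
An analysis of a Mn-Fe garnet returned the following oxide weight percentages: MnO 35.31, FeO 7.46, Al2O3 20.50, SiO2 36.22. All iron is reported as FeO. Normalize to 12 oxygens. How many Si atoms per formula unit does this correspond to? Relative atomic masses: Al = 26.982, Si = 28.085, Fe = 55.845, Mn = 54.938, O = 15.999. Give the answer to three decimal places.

MnO (M=70.937): mol = 0.49777; Mn = 0.49777, O = 0.49777.
FeO (M=71.844): mol = 0.10384; Fe = 0.10384, O = 0.10384.
Al2O3 (M=101.961): mol = 0.20106; Al = 0.40212, O = 0.60318.
SiO2 (M=60.083): mol = 0.60283; Si = 0.60283, O = 1.20566.
ΣO = 2.41045; factor = 12/ΣO = 4.97832.
Si apfu = 0.60283 × 4.97832 = 3.001.

3.001 Si apfu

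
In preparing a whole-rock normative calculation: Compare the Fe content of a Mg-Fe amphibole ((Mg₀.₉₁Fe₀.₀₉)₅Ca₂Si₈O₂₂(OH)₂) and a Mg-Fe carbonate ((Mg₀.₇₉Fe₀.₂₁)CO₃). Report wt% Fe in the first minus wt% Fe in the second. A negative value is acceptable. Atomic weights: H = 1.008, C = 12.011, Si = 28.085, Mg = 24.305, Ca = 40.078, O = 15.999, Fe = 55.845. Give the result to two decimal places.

Fe in (Mg₀.₉₁Fe₀.₀₉)₅Ca₂Si₈O₂₂(OH)₂: molar mass 826.546 g/mol; 0.45×55.845 = 25.130 g → 3.04 wt%.
Fe in (Mg₀.₇₉Fe₀.₂₁)CO₃: molar mass 90.936 g/mol; 0.21×55.845 = 11.727 g → 12.90 wt%.
Difference = 3.04 − 12.90 = -9.86 percentage points.

-9.86 percentage points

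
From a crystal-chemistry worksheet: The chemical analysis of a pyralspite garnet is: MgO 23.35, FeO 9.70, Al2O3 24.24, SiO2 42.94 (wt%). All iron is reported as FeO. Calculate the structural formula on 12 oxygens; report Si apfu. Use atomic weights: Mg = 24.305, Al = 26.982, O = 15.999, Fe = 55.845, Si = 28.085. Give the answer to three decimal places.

23.35 wt% MgO ÷ 40.304 g/mol = 0.57935 mol, giving 0.57935 Mg and 0.57935 O.
9.70 wt% FeO ÷ 71.844 g/mol = 0.13501 mol, giving 0.13501 Fe and 0.13501 O.
24.24 wt% Al2O3 ÷ 101.961 g/mol = 0.23774 mol, giving 0.47548 Al and 0.71322 O.
42.94 wt% SiO2 ÷ 60.083 g/mol = 0.71468 mol, giving 0.71468 Si and 1.42936 O.
Oxygen sums to 2.85694; scaling by 12/2.85694 = 4.20030 puts the formula on 12 O.
Si: 0.71468 × 4.20030 = 3.002 atoms per formula unit.

3.002 Si apfu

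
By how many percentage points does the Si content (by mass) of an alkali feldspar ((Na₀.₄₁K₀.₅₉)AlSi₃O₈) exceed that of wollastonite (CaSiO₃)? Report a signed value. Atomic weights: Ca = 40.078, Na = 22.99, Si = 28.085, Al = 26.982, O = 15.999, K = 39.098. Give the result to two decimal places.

6.83 percentage points

First mineral: 84.255 g Si in 271.723 g formula = 31.01 wt% Si.
Second mineral: 28.085 g Si in 116.160 g formula = 24.18 wt% Si.
31.01% − 24.18% gives a difference of 6.83 percentage points.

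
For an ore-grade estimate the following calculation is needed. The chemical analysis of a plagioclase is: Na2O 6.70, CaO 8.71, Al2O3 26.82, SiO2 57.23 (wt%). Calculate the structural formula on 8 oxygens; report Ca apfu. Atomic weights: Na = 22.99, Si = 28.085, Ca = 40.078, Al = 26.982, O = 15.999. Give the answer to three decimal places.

Na2O (M=61.979): mol = 0.10810; Na = 0.21620, O = 0.10810.
CaO (M=56.077): mol = 0.15532; Ca = 0.15532, O = 0.15532.
Al2O3 (M=101.961): mol = 0.26304; Al = 0.52608, O = 0.78912.
SiO2 (M=60.083): mol = 0.95252; Si = 0.95252, O = 1.90504.
ΣO = 2.95758; factor = 8/ΣO = 2.70491.
Ca apfu = 0.15532 × 2.70491 = 0.420.

0.420 Ca apfu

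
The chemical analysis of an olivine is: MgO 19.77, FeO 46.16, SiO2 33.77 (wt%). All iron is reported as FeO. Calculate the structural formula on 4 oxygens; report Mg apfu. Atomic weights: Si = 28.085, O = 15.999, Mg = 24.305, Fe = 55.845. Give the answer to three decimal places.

0.869 Mg apfu

MgO: 19.77/40.304 = 0.49052 mol → 0.49052 mol Mg, 0.49052 mol O.
FeO: 46.16/71.844 = 0.64250 mol → 0.64250 mol Fe, 0.64250 mol O.
SiO2: 33.77/60.083 = 0.56206 mol → 0.56206 mol Si, 1.12412 mol O.
Total oxygen = 2.25714 mol. Normalization factor = 4/2.25714 = 1.77215.
Mg per 4 O = 0.49052 × 1.77215 = 0.869.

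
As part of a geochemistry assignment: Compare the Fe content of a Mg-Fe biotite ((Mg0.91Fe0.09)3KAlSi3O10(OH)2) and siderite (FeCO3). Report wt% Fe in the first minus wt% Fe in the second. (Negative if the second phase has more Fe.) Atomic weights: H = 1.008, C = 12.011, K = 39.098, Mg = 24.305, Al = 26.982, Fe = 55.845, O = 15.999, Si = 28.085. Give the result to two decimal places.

-44.66 percentage points

Fe in (Mg0.91Fe0.09)3KAlSi3O10(OH)2: molar mass 425.770 g/mol; 0.27×55.845 = 15.078 g → 3.54 wt%.
Fe in FeCO3: molar mass 115.853 g/mol; 1×55.845 = 55.845 g → 48.20 wt%.
Difference = 3.54 − 48.20 = -44.66 percentage points.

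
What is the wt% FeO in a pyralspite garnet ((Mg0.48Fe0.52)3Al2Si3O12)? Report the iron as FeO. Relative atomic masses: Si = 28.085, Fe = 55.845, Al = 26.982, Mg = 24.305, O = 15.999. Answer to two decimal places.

24.78 wt%

Molar mass of (Mg0.48Fe0.52)3Al2Si3O12 = 1.44×24.305 + 1.56×55.845 + 2×26.982 + 3×28.085 + 12×15.999 = 452.324 g/mol.
Each formula unit contains 1.56 Fe, equivalent to 1.56/1 = 1.5600 mol FeO.
M(FeO) = 1×55.845 + 1×15.999 = 71.844 g/mol.
Mass of FeO per formula unit = 1.5600 × 71.844 = 112.077 g.
FeO wt% = 112.077 / 452.324 × 100 = 24.78%.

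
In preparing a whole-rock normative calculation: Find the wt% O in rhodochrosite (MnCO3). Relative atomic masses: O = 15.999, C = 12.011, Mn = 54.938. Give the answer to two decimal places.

Molar mass of MnCO3: 1×54.938 + 1×12.011 + 3×15.999 = 114.946 g/mol.
Mass of O per formula unit: 3 × 15.999 = 47.997 g.
Weight fraction O = 47.997 / 114.946 = 0.4176.

41.76 wt%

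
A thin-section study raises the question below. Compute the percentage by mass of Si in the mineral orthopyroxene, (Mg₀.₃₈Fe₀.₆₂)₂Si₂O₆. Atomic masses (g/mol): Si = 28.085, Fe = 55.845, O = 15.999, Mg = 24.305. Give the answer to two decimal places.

Formula mass = 0.76×24.305 + 1.24×55.845 + 2×28.085 + 6×15.999 = 239.884 g/mol, of which 56.170 g is Si.
So Si makes up 56.170/239.884 = 0.2342 of the mass, i.e. 23.42%.

23.42 wt%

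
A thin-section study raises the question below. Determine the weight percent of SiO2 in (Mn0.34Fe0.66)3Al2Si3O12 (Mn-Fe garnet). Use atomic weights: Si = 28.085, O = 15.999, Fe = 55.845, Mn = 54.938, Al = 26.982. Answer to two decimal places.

Molar mass of (Mn0.34Fe0.66)3Al2Si3O12 = 1.02×54.938 + 1.98×55.845 + 2×26.982 + 3×28.085 + 12×15.999 = 496.817 g/mol.
Each formula unit contains 3 Si, equivalent to 3/1 = 3.0000 mol SiO2.
M(SiO2) = 1×28.085 + 2×15.999 = 60.083 g/mol.
Mass of SiO2 per formula unit = 3.0000 × 60.083 = 180.249 g.
SiO2 wt% = 180.249 / 496.817 × 100 = 36.28%.

36.28 wt%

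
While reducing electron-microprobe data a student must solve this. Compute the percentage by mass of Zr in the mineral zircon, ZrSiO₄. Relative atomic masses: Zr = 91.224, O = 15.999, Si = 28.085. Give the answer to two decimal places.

Molar mass of ZrSiO₄: 1·91.224 + 1·28.085 + 4·15.999 = 183.305 g/mol.
Mass of Zr per formula unit: 1 × 91.224 = 91.224 g.
Weight fraction Zr = 91.224 / 183.305 = 0.4977.

49.77 weight percent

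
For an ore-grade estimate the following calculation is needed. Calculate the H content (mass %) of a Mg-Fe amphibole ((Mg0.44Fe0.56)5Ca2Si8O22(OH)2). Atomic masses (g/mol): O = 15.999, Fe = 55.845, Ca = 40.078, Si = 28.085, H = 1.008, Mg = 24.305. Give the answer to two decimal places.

0.22 mass %

Formula mass = 2.20*24.305 + 2.80*55.845 + 2*40.078 + 8*28.085 + 24*15.999 + 2*1.008 = 900.665 g/mol, of which 2.016 g is H.
So H makes up 2.016/900.665 = 0.0022 of the mass, i.e. 0.22%.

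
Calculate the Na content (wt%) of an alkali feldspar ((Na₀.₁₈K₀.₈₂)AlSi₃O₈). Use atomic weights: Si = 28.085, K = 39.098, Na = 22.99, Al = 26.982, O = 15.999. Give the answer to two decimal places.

Formula mass = 0.18*22.99 + 0.82*39.098 + 1*26.982 + 3*28.085 + 8*15.999 = 275.428 g/mol, of which 4.138 g is Na.
So Na makes up 4.138/275.428 = 0.0150 of the mass, i.e. 1.50%.

1.50 wt%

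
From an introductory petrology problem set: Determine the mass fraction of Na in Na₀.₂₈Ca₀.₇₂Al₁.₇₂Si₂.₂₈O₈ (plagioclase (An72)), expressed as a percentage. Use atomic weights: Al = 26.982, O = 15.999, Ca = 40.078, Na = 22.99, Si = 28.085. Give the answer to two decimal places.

2.35 weight percent

M(Na₀.₂₈Ca₀.₇₂Al₁.₇₂Si₂.₂₈O₈) = 273.728 g/mol.
Na contributes 0.28 × 22.99 = 6.437 g per mole.
6.437/273.728 = 0.0235 → 2.35%.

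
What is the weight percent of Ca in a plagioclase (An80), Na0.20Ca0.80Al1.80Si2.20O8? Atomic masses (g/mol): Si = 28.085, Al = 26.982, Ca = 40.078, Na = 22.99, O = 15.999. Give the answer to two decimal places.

11.66 mass %

Formula mass = 0.20×22.99 + 0.80×40.078 + 1.80×26.982 + 2.20×28.085 + 8×15.999 = 275.007 g/mol, of which 32.062 g is Ca.
So Ca makes up 32.062/275.007 = 0.1166 of the mass, i.e. 11.66%.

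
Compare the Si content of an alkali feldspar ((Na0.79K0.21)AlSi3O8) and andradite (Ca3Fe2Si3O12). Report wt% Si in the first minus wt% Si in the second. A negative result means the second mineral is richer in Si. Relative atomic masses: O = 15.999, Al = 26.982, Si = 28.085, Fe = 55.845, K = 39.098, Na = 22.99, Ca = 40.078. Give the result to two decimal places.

15.14 percentage points

M((Na0.79K0.21)AlSi3O8) = 265.602 g/mol, so wt% Si = 84.255/265.602 × 100 = 31.72%.
M(Ca3Fe2Si3O12) = 508.167 g/mol, so wt% Si = 84.255/508.167 × 100 = 16.58%.
31.72 − 16.58 = 15.14 pp.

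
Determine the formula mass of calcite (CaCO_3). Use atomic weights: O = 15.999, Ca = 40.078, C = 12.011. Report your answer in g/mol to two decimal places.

The formula mass is the sum 1×40.078 + 1×12.011 + 3×15.999.

100.09 g/mol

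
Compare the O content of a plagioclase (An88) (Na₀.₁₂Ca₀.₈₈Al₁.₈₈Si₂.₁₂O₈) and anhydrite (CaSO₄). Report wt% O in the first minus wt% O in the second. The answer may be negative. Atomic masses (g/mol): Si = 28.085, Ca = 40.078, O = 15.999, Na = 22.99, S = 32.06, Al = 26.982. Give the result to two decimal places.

-0.68 percentage points

First mineral: 127.992 g O in 276.286 g formula = 46.33 wt% O.
Second mineral: 63.996 g O in 136.134 g formula = 47.01 wt% O.
46.33% − 47.01% gives a difference of -0.68 percentage points.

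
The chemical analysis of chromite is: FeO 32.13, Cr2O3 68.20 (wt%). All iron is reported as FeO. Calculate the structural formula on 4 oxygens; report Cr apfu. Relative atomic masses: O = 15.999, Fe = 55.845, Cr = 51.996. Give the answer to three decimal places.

2.002 Cr apfu

FeO (M=71.844): mol = 0.44722; Fe = 0.44722, O = 0.44722.
Cr2O3 (M=151.989): mol = 0.44872; Cr = 0.89744, O = 1.34616.
ΣO = 1.79338; factor = 4/ΣO = 2.23043.
Cr apfu = 0.89744 × 2.23043 = 2.002.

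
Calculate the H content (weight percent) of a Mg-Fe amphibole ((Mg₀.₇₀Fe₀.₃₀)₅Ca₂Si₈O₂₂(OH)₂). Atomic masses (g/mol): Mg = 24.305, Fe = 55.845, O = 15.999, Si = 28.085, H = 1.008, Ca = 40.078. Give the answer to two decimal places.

Molar mass of (Mg₀.₇₀Fe₀.₃₀)₅Ca₂Si₈O₂₂(OH)₂: 3.50×24.305 + 1.50×55.845 + 2×40.078 + 8×28.085 + 24×15.999 + 2×1.008 = 859.663 g/mol.
Mass of H per formula unit: 2 × 1.008 = 2.016 g.
Weight fraction H = 2.016 / 859.663 = 0.0023.

0.23 weight percent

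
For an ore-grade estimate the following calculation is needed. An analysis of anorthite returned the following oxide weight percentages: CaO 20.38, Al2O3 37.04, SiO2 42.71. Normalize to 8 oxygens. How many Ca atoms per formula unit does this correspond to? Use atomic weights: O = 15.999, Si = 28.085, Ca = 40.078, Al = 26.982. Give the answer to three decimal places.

1.011 Ca apfu

CaO: 20.38/56.077 = 0.36343 mol → 0.36343 mol Ca, 0.36343 mol O.
Al2O3: 37.04/101.961 = 0.36328 mol → 0.72656 mol Al, 1.08984 mol O.
SiO2: 42.71/60.083 = 0.71085 mol → 0.71085 mol Si, 1.42170 mol O.
Total oxygen = 2.87497 mol. Normalization factor = 8/2.87497 = 2.78264.
Ca per 8 O = 0.36343 × 2.78264 = 1.011.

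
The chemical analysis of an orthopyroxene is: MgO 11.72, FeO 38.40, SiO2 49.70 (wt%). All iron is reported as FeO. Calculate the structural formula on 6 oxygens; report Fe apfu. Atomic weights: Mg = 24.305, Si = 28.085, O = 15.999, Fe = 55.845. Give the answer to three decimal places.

MgO: 11.72/40.304 = 0.29079 mol → 0.29079 mol Mg, 0.29079 mol O.
FeO: 38.40/71.844 = 0.53449 mol → 0.53449 mol Fe, 0.53449 mol O.
SiO2: 49.70/60.083 = 0.82719 mol → 0.82719 mol Si, 1.65438 mol O.
Total oxygen = 2.47966 mol. Normalization factor = 6/2.47966 = 2.41969.
Fe per 6 O = 0.53449 × 2.41969 = 1.293.

1.293 Fe apfu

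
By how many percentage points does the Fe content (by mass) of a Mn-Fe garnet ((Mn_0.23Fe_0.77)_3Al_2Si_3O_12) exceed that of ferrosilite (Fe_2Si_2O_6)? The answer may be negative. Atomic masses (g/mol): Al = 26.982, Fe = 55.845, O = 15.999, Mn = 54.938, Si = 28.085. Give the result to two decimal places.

-16.38 percentage points

First mineral: 129.002 g Fe in 497.116 g formula = 25.95 wt% Fe.
Second mineral: 111.690 g Fe in 263.854 g formula = 42.33 wt% Fe.
25.95% − 42.33% gives a difference of -16.38 percentage points.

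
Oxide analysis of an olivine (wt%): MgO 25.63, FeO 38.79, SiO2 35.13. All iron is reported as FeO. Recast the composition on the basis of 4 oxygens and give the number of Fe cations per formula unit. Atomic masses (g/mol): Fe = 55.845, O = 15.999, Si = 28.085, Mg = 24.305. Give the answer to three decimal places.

0.921 Fe apfu

MgO (M=40.304): mol = 0.63592; Mg = 0.63592, O = 0.63592.
FeO (M=71.844): mol = 0.53992; Fe = 0.53992, O = 0.53992.
SiO2 (M=60.083): mol = 0.58469; Si = 0.58469, O = 1.16938.
ΣO = 2.34522; factor = 4/ΣO = 1.70560.
Fe apfu = 0.53992 × 1.70560 = 0.921.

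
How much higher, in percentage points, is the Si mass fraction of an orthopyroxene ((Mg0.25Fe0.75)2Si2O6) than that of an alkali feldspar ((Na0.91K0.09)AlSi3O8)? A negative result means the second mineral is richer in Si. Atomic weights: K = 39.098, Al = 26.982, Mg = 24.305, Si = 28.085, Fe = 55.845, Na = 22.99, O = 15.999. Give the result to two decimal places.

First mineral: 56.170 g Si in 248.084 g formula = 22.64 wt% Si.
Second mineral: 84.255 g Si in 263.669 g formula = 31.95 wt% Si.
22.64% − 31.95% gives a difference of -9.31 percentage points.

-9.31 percentage points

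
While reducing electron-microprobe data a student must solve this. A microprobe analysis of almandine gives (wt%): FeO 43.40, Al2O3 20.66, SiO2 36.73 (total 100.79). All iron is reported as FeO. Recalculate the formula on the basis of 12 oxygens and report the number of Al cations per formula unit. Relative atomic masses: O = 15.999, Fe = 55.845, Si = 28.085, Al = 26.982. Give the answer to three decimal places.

1.997 Al apfu

FeO (M=71.844): mol = 0.60409; Fe = 0.60409, O = 0.60409.
Al2O3 (M=101.961): mol = 0.20263; Al = 0.40526, O = 0.60789.
SiO2 (M=60.083): mol = 0.61132; Si = 0.61132, O = 1.22264.
ΣO = 2.43462; factor = 12/ΣO = 4.92890.
Al apfu = 0.40526 × 4.92890 = 1.997.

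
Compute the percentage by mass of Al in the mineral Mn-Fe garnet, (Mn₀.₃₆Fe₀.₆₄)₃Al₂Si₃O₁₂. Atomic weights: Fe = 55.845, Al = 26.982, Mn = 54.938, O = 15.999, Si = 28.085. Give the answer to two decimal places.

Formula mass = 1.08×54.938 + 1.92×55.845 + 2×26.982 + 3×28.085 + 12×15.999 = 496.762 g/mol, of which 53.964 g is Al.
So Al makes up 53.964/496.762 = 0.1086 of the mass, i.e. 10.86%.

10.86 weight percent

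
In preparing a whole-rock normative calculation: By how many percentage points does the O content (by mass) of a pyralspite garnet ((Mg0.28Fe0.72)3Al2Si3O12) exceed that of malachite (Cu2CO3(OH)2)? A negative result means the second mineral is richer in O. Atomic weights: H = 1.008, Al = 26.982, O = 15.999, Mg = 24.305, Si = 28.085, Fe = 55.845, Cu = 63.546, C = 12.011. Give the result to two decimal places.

4.56 percentage points

O in (Mg0.28Fe0.72)3Al2Si3O12: molar mass 471.248 g/mol; 12×15.999 = 191.988 g → 40.74 wt%.
O in Cu2CO3(OH)2: molar mass 221.114 g/mol; 5×15.999 = 79.995 g → 36.18 wt%.
Difference = 40.74 − 36.18 = 4.56 percentage points.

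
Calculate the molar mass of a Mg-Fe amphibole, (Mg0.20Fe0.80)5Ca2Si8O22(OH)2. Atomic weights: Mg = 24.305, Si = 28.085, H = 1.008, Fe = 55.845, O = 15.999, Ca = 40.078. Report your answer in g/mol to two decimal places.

938.51 g/mol

Mg: 1 × 24.305 = 24.3050
Fe: 4 × 55.845 = 223.3800
Ca: 2 × 40.078 = 80.1560
Si: 8 × 28.085 = 224.6800
O: 24 × 15.999 = 383.9760
H: 2 × 1.008 = 2.0160
Summing the contributions gives the formula mass.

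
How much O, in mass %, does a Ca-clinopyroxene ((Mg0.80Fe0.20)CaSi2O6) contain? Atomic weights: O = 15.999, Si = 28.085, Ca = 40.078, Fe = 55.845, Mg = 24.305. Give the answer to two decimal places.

M((Mg0.80Fe0.20)CaSi2O6) = 222.855 g/mol.
O contributes 6 × 15.999 = 95.994 g per mole.
95.994/222.855 = 0.4307 → 43.07%.

43.07 mass %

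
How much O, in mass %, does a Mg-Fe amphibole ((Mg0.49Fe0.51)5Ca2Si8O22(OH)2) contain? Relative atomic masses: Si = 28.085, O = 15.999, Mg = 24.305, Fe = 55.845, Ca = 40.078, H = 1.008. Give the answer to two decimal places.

43.01 mass %

M((Mg0.49Fe0.51)5Ca2Si8O22(OH)2) = 892.780 g/mol.
O contributes 24 × 15.999 = 383.976 g per mole.
383.976/892.780 = 0.4301 → 43.01%.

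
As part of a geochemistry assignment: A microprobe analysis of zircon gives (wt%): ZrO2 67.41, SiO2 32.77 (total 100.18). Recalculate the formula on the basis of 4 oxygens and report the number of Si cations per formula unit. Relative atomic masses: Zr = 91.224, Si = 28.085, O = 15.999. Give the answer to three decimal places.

ZrO2 (M=123.222): mol = 0.54706; Zr = 0.54706, O = 1.09412.
SiO2 (M=60.083): mol = 0.54541; Si = 0.54541, O = 1.09082.
ΣO = 2.18494; factor = 4/ΣO = 1.83071.
Si apfu = 0.54541 × 1.83071 = 0.998.

0.998 Si apfu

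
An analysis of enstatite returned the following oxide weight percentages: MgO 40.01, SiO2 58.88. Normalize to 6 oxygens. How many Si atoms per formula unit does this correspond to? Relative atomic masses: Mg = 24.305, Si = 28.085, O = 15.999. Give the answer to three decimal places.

1.991 Si apfu

MgO: 40.01/40.304 = 0.99271 mol → 0.99271 mol Mg, 0.99271 mol O.
SiO2: 58.88/60.083 = 0.97998 mol → 0.97998 mol Si, 1.95996 mol O.
Total oxygen = 2.95267 mol. Normalization factor = 6/2.95267 = 2.03206.
Si per 6 O = 0.97998 × 2.03206 = 1.991.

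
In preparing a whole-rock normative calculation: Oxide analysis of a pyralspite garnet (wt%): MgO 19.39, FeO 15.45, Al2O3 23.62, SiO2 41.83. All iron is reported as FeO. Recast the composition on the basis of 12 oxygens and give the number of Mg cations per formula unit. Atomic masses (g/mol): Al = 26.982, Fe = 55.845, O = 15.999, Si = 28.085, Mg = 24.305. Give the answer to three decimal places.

MgO: 19.39/40.304 = 0.48109 mol → 0.48109 mol Mg, 0.48109 mol O.
FeO: 15.45/71.844 = 0.21505 mol → 0.21505 mol Fe, 0.21505 mol O.
Al2O3: 23.62/101.961 = 0.23166 mol → 0.46332 mol Al, 0.69498 mol O.
SiO2: 41.83/60.083 = 0.69620 mol → 0.69620 mol Si, 1.39240 mol O.
Total oxygen = 2.78352 mol. Normalization factor = 12/2.78352 = 4.31109.
Mg per 12 O = 0.48109 × 4.31109 = 2.074.

2.074 Mg apfu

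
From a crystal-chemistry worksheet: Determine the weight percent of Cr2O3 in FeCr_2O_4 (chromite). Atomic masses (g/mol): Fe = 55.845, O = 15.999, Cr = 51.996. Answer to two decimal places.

Molar mass of FeCr_2O_4 = 1*55.845 + 2*51.996 + 4*15.999 = 223.833 g/mol.
Each formula unit contains 2 Cr, equivalent to 2/2 = 1.0000 mol Cr2O3.
M(Cr2O3) = 2×51.996 + 3×15.999 = 151.989 g/mol.
Mass of Cr2O3 per formula unit = 1.0000 × 151.989 = 151.989 g.
Cr2O3 wt% = 151.989 / 223.833 × 100 = 67.90%.

67.90 wt%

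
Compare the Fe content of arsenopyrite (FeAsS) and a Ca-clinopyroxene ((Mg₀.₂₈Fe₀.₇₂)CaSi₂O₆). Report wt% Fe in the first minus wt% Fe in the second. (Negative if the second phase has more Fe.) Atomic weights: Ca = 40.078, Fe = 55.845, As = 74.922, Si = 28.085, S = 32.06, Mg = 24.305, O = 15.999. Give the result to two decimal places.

M(FeAsS) = 162.827 g/mol, so wt% Fe = 55.845/162.827 × 100 = 34.30%.
M((Mg₀.₂₈Fe₀.₇₂)CaSi₂O₆) = 239.256 g/mol, so wt% Fe = 40.208/239.256 × 100 = 16.81%.
34.30 − 16.81 = 17.49 pp.

17.49 percentage points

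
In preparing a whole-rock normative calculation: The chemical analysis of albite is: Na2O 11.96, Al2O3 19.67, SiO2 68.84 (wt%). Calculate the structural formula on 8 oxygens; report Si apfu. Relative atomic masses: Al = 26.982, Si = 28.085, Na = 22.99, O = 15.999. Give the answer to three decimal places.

Na2O: 11.96/61.979 = 0.19297 mol → 0.38594 mol Na, 0.19297 mol O.
Al2O3: 19.67/101.961 = 0.19292 mol → 0.38584 mol Al, 0.57876 mol O.
SiO2: 68.84/60.083 = 1.14575 mol → 1.14575 mol Si, 2.29150 mol O.
Total oxygen = 3.06323 mol. Normalization factor = 8/3.06323 = 2.61162.
Si per 8 O = 1.14575 × 2.61162 = 2.992.

2.992 Si apfu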